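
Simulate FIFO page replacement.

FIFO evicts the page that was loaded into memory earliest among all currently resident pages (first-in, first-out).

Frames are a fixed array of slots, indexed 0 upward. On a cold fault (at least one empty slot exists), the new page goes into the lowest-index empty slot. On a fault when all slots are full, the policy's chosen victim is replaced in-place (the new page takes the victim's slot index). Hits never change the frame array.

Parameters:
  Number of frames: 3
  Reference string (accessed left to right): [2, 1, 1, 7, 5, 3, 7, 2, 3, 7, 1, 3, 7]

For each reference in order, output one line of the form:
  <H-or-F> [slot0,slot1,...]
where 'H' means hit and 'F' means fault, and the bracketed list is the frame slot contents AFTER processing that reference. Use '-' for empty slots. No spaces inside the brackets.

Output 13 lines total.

F [2,-,-]
F [2,1,-]
H [2,1,-]
F [2,1,7]
F [5,1,7]
F [5,3,7]
H [5,3,7]
F [5,3,2]
H [5,3,2]
F [7,3,2]
F [7,1,2]
F [7,1,3]
H [7,1,3]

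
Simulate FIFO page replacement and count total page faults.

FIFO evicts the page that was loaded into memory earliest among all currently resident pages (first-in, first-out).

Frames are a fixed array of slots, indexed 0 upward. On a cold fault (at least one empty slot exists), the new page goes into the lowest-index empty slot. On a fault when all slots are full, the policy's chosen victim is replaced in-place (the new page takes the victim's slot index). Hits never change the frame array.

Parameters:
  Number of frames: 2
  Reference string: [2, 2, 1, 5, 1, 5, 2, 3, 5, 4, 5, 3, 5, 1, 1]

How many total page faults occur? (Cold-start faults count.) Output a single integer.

Step 0: ref 2 → FAULT, frames=[2,-]
Step 1: ref 2 → HIT, frames=[2,-]
Step 2: ref 1 → FAULT, frames=[2,1]
Step 3: ref 5 → FAULT (evict 2), frames=[5,1]
Step 4: ref 1 → HIT, frames=[5,1]
Step 5: ref 5 → HIT, frames=[5,1]
Step 6: ref 2 → FAULT (evict 1), frames=[5,2]
Step 7: ref 3 → FAULT (evict 5), frames=[3,2]
Step 8: ref 5 → FAULT (evict 2), frames=[3,5]
Step 9: ref 4 → FAULT (evict 3), frames=[4,5]
Step 10: ref 5 → HIT, frames=[4,5]
Step 11: ref 3 → FAULT (evict 5), frames=[4,3]
Step 12: ref 5 → FAULT (evict 4), frames=[5,3]
Step 13: ref 1 → FAULT (evict 3), frames=[5,1]
Step 14: ref 1 → HIT, frames=[5,1]
Total faults: 10

Answer: 10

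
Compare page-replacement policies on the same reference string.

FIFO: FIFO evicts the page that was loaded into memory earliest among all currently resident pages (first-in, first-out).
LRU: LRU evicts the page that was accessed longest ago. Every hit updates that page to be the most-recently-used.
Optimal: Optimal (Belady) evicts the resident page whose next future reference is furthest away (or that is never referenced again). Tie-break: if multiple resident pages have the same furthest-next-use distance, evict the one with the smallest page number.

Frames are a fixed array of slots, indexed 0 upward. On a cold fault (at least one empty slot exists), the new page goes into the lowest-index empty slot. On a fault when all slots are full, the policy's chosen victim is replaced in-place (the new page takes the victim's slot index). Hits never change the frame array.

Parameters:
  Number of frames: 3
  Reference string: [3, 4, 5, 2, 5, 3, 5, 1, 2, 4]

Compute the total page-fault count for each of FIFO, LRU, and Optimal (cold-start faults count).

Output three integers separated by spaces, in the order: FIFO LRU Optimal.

Answer: 7 8 6

Derivation:
--- FIFO ---
  step 0: ref 3 -> FAULT, frames=[3,-,-] (faults so far: 1)
  step 1: ref 4 -> FAULT, frames=[3,4,-] (faults so far: 2)
  step 2: ref 5 -> FAULT, frames=[3,4,5] (faults so far: 3)
  step 3: ref 2 -> FAULT, evict 3, frames=[2,4,5] (faults so far: 4)
  step 4: ref 5 -> HIT, frames=[2,4,5] (faults so far: 4)
  step 5: ref 3 -> FAULT, evict 4, frames=[2,3,5] (faults so far: 5)
  step 6: ref 5 -> HIT, frames=[2,3,5] (faults so far: 5)
  step 7: ref 1 -> FAULT, evict 5, frames=[2,3,1] (faults so far: 6)
  step 8: ref 2 -> HIT, frames=[2,3,1] (faults so far: 6)
  step 9: ref 4 -> FAULT, evict 2, frames=[4,3,1] (faults so far: 7)
  FIFO total faults: 7
--- LRU ---
  step 0: ref 3 -> FAULT, frames=[3,-,-] (faults so far: 1)
  step 1: ref 4 -> FAULT, frames=[3,4,-] (faults so far: 2)
  step 2: ref 5 -> FAULT, frames=[3,4,5] (faults so far: 3)
  step 3: ref 2 -> FAULT, evict 3, frames=[2,4,5] (faults so far: 4)
  step 4: ref 5 -> HIT, frames=[2,4,5] (faults so far: 4)
  step 5: ref 3 -> FAULT, evict 4, frames=[2,3,5] (faults so far: 5)
  step 6: ref 5 -> HIT, frames=[2,3,5] (faults so far: 5)
  step 7: ref 1 -> FAULT, evict 2, frames=[1,3,5] (faults so far: 6)
  step 8: ref 2 -> FAULT, evict 3, frames=[1,2,5] (faults so far: 7)
  step 9: ref 4 -> FAULT, evict 5, frames=[1,2,4] (faults so far: 8)
  LRU total faults: 8
--- Optimal ---
  step 0: ref 3 -> FAULT, frames=[3,-,-] (faults so far: 1)
  step 1: ref 4 -> FAULT, frames=[3,4,-] (faults so far: 2)
  step 2: ref 5 -> FAULT, frames=[3,4,5] (faults so far: 3)
  step 3: ref 2 -> FAULT, evict 4, frames=[3,2,5] (faults so far: 4)
  step 4: ref 5 -> HIT, frames=[3,2,5] (faults so far: 4)
  step 5: ref 3 -> HIT, frames=[3,2,5] (faults so far: 4)
  step 6: ref 5 -> HIT, frames=[3,2,5] (faults so far: 4)
  step 7: ref 1 -> FAULT, evict 3, frames=[1,2,5] (faults so far: 5)
  step 8: ref 2 -> HIT, frames=[1,2,5] (faults so far: 5)
  step 9: ref 4 -> FAULT, evict 1, frames=[4,2,5] (faults so far: 6)
  Optimal total faults: 6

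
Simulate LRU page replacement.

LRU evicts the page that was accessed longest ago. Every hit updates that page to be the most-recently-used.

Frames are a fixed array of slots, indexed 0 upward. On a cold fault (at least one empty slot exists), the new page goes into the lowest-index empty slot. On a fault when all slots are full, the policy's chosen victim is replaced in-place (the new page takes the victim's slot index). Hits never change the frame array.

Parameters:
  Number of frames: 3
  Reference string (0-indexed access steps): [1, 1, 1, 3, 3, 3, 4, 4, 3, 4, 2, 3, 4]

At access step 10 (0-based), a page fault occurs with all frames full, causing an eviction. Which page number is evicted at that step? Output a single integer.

Answer: 1

Derivation:
Step 0: ref 1 -> FAULT, frames=[1,-,-]
Step 1: ref 1 -> HIT, frames=[1,-,-]
Step 2: ref 1 -> HIT, frames=[1,-,-]
Step 3: ref 3 -> FAULT, frames=[1,3,-]
Step 4: ref 3 -> HIT, frames=[1,3,-]
Step 5: ref 3 -> HIT, frames=[1,3,-]
Step 6: ref 4 -> FAULT, frames=[1,3,4]
Step 7: ref 4 -> HIT, frames=[1,3,4]
Step 8: ref 3 -> HIT, frames=[1,3,4]
Step 9: ref 4 -> HIT, frames=[1,3,4]
Step 10: ref 2 -> FAULT, evict 1, frames=[2,3,4]
At step 10: evicted page 1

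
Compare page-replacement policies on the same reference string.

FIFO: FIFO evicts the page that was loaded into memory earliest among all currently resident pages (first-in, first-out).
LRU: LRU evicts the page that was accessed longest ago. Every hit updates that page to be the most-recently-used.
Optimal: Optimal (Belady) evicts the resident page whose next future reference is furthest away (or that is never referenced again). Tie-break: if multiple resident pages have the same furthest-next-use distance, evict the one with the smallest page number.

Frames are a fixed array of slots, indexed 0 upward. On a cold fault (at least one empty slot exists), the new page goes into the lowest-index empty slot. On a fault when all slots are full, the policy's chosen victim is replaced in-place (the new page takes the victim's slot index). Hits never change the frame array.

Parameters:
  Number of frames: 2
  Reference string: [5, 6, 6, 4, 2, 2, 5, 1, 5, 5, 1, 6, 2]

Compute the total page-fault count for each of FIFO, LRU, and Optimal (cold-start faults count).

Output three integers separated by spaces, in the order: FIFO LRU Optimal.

Answer: 8 8 7

Derivation:
--- FIFO ---
  step 0: ref 5 -> FAULT, frames=[5,-] (faults so far: 1)
  step 1: ref 6 -> FAULT, frames=[5,6] (faults so far: 2)
  step 2: ref 6 -> HIT, frames=[5,6] (faults so far: 2)
  step 3: ref 4 -> FAULT, evict 5, frames=[4,6] (faults so far: 3)
  step 4: ref 2 -> FAULT, evict 6, frames=[4,2] (faults so far: 4)
  step 5: ref 2 -> HIT, frames=[4,2] (faults so far: 4)
  step 6: ref 5 -> FAULT, evict 4, frames=[5,2] (faults so far: 5)
  step 7: ref 1 -> FAULT, evict 2, frames=[5,1] (faults so far: 6)
  step 8: ref 5 -> HIT, frames=[5,1] (faults so far: 6)
  step 9: ref 5 -> HIT, frames=[5,1] (faults so far: 6)
  step 10: ref 1 -> HIT, frames=[5,1] (faults so far: 6)
  step 11: ref 6 -> FAULT, evict 5, frames=[6,1] (faults so far: 7)
  step 12: ref 2 -> FAULT, evict 1, frames=[6,2] (faults so far: 8)
  FIFO total faults: 8
--- LRU ---
  step 0: ref 5 -> FAULT, frames=[5,-] (faults so far: 1)
  step 1: ref 6 -> FAULT, frames=[5,6] (faults so far: 2)
  step 2: ref 6 -> HIT, frames=[5,6] (faults so far: 2)
  step 3: ref 4 -> FAULT, evict 5, frames=[4,6] (faults so far: 3)
  step 4: ref 2 -> FAULT, evict 6, frames=[4,2] (faults so far: 4)
  step 5: ref 2 -> HIT, frames=[4,2] (faults so far: 4)
  step 6: ref 5 -> FAULT, evict 4, frames=[5,2] (faults so far: 5)
  step 7: ref 1 -> FAULT, evict 2, frames=[5,1] (faults so far: 6)
  step 8: ref 5 -> HIT, frames=[5,1] (faults so far: 6)
  step 9: ref 5 -> HIT, frames=[5,1] (faults so far: 6)
  step 10: ref 1 -> HIT, frames=[5,1] (faults so far: 6)
  step 11: ref 6 -> FAULT, evict 5, frames=[6,1] (faults so far: 7)
  step 12: ref 2 -> FAULT, evict 1, frames=[6,2] (faults so far: 8)
  LRU total faults: 8
--- Optimal ---
  step 0: ref 5 -> FAULT, frames=[5,-] (faults so far: 1)
  step 1: ref 6 -> FAULT, frames=[5,6] (faults so far: 2)
  step 2: ref 6 -> HIT, frames=[5,6] (faults so far: 2)
  step 3: ref 4 -> FAULT, evict 6, frames=[5,4] (faults so far: 3)
  step 4: ref 2 -> FAULT, evict 4, frames=[5,2] (faults so far: 4)
  step 5: ref 2 -> HIT, frames=[5,2] (faults so far: 4)
  step 6: ref 5 -> HIT, frames=[5,2] (faults so far: 4)
  step 7: ref 1 -> FAULT, evict 2, frames=[5,1] (faults so far: 5)
  step 8: ref 5 -> HIT, frames=[5,1] (faults so far: 5)
  step 9: ref 5 -> HIT, frames=[5,1] (faults so far: 5)
  step 10: ref 1 -> HIT, frames=[5,1] (faults so far: 5)
  step 11: ref 6 -> FAULT, evict 1, frames=[5,6] (faults so far: 6)
  step 12: ref 2 -> FAULT, evict 5, frames=[2,6] (faults so far: 7)
  Optimal total faults: 7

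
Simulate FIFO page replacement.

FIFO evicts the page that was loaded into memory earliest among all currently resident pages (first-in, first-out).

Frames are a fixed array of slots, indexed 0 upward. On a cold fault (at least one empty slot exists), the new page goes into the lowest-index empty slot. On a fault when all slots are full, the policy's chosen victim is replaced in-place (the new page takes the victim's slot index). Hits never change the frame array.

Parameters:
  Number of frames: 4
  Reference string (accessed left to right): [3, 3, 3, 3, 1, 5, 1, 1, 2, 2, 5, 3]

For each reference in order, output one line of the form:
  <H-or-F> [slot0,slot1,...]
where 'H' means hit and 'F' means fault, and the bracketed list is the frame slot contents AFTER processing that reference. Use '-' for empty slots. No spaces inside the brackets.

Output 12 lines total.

F [3,-,-,-]
H [3,-,-,-]
H [3,-,-,-]
H [3,-,-,-]
F [3,1,-,-]
F [3,1,5,-]
H [3,1,5,-]
H [3,1,5,-]
F [3,1,5,2]
H [3,1,5,2]
H [3,1,5,2]
H [3,1,5,2]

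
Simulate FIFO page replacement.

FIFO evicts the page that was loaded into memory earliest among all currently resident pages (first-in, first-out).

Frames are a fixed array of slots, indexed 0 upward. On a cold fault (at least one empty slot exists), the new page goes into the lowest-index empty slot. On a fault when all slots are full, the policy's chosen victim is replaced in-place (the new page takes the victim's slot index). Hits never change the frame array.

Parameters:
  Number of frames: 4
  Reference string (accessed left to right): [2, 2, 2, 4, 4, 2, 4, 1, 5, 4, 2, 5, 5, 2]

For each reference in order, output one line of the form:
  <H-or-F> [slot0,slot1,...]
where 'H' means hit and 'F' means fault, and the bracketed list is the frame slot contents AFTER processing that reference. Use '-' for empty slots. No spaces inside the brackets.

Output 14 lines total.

F [2,-,-,-]
H [2,-,-,-]
H [2,-,-,-]
F [2,4,-,-]
H [2,4,-,-]
H [2,4,-,-]
H [2,4,-,-]
F [2,4,1,-]
F [2,4,1,5]
H [2,4,1,5]
H [2,4,1,5]
H [2,4,1,5]
H [2,4,1,5]
H [2,4,1,5]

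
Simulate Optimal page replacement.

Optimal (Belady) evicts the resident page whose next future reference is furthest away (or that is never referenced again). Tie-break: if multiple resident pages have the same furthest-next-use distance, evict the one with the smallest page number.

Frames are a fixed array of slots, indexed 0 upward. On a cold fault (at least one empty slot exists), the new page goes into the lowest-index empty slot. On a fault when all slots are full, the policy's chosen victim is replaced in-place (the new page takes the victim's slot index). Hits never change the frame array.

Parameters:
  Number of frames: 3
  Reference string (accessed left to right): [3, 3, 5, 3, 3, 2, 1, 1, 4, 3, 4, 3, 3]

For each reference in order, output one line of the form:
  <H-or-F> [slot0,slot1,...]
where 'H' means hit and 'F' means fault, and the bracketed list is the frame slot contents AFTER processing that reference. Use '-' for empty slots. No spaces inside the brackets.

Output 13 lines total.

F [3,-,-]
H [3,-,-]
F [3,5,-]
H [3,5,-]
H [3,5,-]
F [3,5,2]
F [3,5,1]
H [3,5,1]
F [3,5,4]
H [3,5,4]
H [3,5,4]
H [3,5,4]
H [3,5,4]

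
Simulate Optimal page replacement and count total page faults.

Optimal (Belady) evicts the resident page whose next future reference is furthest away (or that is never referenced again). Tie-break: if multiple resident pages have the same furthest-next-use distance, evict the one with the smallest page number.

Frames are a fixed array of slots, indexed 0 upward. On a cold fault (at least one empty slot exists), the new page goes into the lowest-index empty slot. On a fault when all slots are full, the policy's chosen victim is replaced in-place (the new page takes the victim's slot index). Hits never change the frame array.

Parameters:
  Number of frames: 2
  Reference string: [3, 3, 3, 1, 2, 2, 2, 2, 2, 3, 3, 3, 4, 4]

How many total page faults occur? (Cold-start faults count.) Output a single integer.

Answer: 4

Derivation:
Step 0: ref 3 → FAULT, frames=[3,-]
Step 1: ref 3 → HIT, frames=[3,-]
Step 2: ref 3 → HIT, frames=[3,-]
Step 3: ref 1 → FAULT, frames=[3,1]
Step 4: ref 2 → FAULT (evict 1), frames=[3,2]
Step 5: ref 2 → HIT, frames=[3,2]
Step 6: ref 2 → HIT, frames=[3,2]
Step 7: ref 2 → HIT, frames=[3,2]
Step 8: ref 2 → HIT, frames=[3,2]
Step 9: ref 3 → HIT, frames=[3,2]
Step 10: ref 3 → HIT, frames=[3,2]
Step 11: ref 3 → HIT, frames=[3,2]
Step 12: ref 4 → FAULT (evict 2), frames=[3,4]
Step 13: ref 4 → HIT, frames=[3,4]
Total faults: 4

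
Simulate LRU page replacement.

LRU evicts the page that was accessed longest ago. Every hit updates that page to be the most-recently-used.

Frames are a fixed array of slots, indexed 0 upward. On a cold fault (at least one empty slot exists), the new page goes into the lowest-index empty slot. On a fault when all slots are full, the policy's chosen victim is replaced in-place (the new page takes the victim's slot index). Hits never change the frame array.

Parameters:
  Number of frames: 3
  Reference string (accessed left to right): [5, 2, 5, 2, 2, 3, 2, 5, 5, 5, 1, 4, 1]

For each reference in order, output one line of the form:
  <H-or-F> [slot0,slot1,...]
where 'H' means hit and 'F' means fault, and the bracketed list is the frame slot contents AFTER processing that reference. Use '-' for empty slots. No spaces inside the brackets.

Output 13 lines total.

F [5,-,-]
F [5,2,-]
H [5,2,-]
H [5,2,-]
H [5,2,-]
F [5,2,3]
H [5,2,3]
H [5,2,3]
H [5,2,3]
H [5,2,3]
F [5,2,1]
F [5,4,1]
H [5,4,1]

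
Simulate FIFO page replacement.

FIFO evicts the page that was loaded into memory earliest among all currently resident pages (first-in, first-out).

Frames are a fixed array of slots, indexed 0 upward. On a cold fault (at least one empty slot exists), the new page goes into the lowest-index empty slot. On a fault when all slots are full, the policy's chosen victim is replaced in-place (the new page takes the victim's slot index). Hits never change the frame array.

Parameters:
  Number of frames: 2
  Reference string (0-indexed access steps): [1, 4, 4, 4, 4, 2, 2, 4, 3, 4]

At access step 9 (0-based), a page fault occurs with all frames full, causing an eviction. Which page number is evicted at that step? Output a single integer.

Answer: 2

Derivation:
Step 0: ref 1 -> FAULT, frames=[1,-]
Step 1: ref 4 -> FAULT, frames=[1,4]
Step 2: ref 4 -> HIT, frames=[1,4]
Step 3: ref 4 -> HIT, frames=[1,4]
Step 4: ref 4 -> HIT, frames=[1,4]
Step 5: ref 2 -> FAULT, evict 1, frames=[2,4]
Step 6: ref 2 -> HIT, frames=[2,4]
Step 7: ref 4 -> HIT, frames=[2,4]
Step 8: ref 3 -> FAULT, evict 4, frames=[2,3]
Step 9: ref 4 -> FAULT, evict 2, frames=[4,3]
At step 9: evicted page 2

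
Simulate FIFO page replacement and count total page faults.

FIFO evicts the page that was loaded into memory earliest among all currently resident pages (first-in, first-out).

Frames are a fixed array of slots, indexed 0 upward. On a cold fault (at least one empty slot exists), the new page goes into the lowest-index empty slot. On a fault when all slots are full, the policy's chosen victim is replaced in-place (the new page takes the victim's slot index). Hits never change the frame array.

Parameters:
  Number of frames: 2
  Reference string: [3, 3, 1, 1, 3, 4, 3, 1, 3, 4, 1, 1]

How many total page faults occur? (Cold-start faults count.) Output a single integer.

Step 0: ref 3 → FAULT, frames=[3,-]
Step 1: ref 3 → HIT, frames=[3,-]
Step 2: ref 1 → FAULT, frames=[3,1]
Step 3: ref 1 → HIT, frames=[3,1]
Step 4: ref 3 → HIT, frames=[3,1]
Step 5: ref 4 → FAULT (evict 3), frames=[4,1]
Step 6: ref 3 → FAULT (evict 1), frames=[4,3]
Step 7: ref 1 → FAULT (evict 4), frames=[1,3]
Step 8: ref 3 → HIT, frames=[1,3]
Step 9: ref 4 → FAULT (evict 3), frames=[1,4]
Step 10: ref 1 → HIT, frames=[1,4]
Step 11: ref 1 → HIT, frames=[1,4]
Total faults: 6

Answer: 6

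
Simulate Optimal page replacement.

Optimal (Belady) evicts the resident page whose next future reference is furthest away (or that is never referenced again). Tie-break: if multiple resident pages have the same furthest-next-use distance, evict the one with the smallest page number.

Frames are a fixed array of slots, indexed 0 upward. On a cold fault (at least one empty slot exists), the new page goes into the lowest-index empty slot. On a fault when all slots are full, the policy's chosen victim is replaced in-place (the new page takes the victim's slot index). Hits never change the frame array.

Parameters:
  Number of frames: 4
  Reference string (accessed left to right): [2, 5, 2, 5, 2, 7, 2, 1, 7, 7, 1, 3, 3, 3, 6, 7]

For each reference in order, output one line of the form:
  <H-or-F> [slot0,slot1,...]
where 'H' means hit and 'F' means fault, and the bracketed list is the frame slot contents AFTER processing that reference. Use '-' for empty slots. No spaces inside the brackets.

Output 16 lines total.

F [2,-,-,-]
F [2,5,-,-]
H [2,5,-,-]
H [2,5,-,-]
H [2,5,-,-]
F [2,5,7,-]
H [2,5,7,-]
F [2,5,7,1]
H [2,5,7,1]
H [2,5,7,1]
H [2,5,7,1]
F [2,5,7,3]
H [2,5,7,3]
H [2,5,7,3]
F [6,5,7,3]
H [6,5,7,3]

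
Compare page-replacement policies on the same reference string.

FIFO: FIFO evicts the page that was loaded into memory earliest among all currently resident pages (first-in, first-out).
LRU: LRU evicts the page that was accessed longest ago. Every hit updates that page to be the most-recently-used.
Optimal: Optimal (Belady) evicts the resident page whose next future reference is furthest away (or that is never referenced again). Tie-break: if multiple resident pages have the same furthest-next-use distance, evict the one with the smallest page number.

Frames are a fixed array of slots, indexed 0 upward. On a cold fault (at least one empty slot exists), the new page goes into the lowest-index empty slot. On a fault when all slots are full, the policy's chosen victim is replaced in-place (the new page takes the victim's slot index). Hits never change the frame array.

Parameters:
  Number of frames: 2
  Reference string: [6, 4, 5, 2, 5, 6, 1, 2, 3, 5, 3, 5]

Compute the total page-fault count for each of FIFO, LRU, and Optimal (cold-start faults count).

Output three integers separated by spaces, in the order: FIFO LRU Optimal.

--- FIFO ---
  step 0: ref 6 -> FAULT, frames=[6,-] (faults so far: 1)
  step 1: ref 4 -> FAULT, frames=[6,4] (faults so far: 2)
  step 2: ref 5 -> FAULT, evict 6, frames=[5,4] (faults so far: 3)
  step 3: ref 2 -> FAULT, evict 4, frames=[5,2] (faults so far: 4)
  step 4: ref 5 -> HIT, frames=[5,2] (faults so far: 4)
  step 5: ref 6 -> FAULT, evict 5, frames=[6,2] (faults so far: 5)
  step 6: ref 1 -> FAULT, evict 2, frames=[6,1] (faults so far: 6)
  step 7: ref 2 -> FAULT, evict 6, frames=[2,1] (faults so far: 7)
  step 8: ref 3 -> FAULT, evict 1, frames=[2,3] (faults so far: 8)
  step 9: ref 5 -> FAULT, evict 2, frames=[5,3] (faults so far: 9)
  step 10: ref 3 -> HIT, frames=[5,3] (faults so far: 9)
  step 11: ref 5 -> HIT, frames=[5,3] (faults so far: 9)
  FIFO total faults: 9
--- LRU ---
  step 0: ref 6 -> FAULT, frames=[6,-] (faults so far: 1)
  step 1: ref 4 -> FAULT, frames=[6,4] (faults so far: 2)
  step 2: ref 5 -> FAULT, evict 6, frames=[5,4] (faults so far: 3)
  step 3: ref 2 -> FAULT, evict 4, frames=[5,2] (faults so far: 4)
  step 4: ref 5 -> HIT, frames=[5,2] (faults so far: 4)
  step 5: ref 6 -> FAULT, evict 2, frames=[5,6] (faults so far: 5)
  step 6: ref 1 -> FAULT, evict 5, frames=[1,6] (faults so far: 6)
  step 7: ref 2 -> FAULT, evict 6, frames=[1,2] (faults so far: 7)
  step 8: ref 3 -> FAULT, evict 1, frames=[3,2] (faults so far: 8)
  step 9: ref 5 -> FAULT, evict 2, frames=[3,5] (faults so far: 9)
  step 10: ref 3 -> HIT, frames=[3,5] (faults so far: 9)
  step 11: ref 5 -> HIT, frames=[3,5] (faults so far: 9)
  LRU total faults: 9
--- Optimal ---
  step 0: ref 6 -> FAULT, frames=[6,-] (faults so far: 1)
  step 1: ref 4 -> FAULT, frames=[6,4] (faults so far: 2)
  step 2: ref 5 -> FAULT, evict 4, frames=[6,5] (faults so far: 3)
  step 3: ref 2 -> FAULT, evict 6, frames=[2,5] (faults so far: 4)
  step 4: ref 5 -> HIT, frames=[2,5] (faults so far: 4)
  step 5: ref 6 -> FAULT, evict 5, frames=[2,6] (faults so far: 5)
  step 6: ref 1 -> FAULT, evict 6, frames=[2,1] (faults so far: 6)
  step 7: ref 2 -> HIT, frames=[2,1] (faults so far: 6)
  step 8: ref 3 -> FAULT, evict 1, frames=[2,3] (faults so far: 7)
  step 9: ref 5 -> FAULT, evict 2, frames=[5,3] (faults so far: 8)
  step 10: ref 3 -> HIT, frames=[5,3] (faults so far: 8)
  step 11: ref 5 -> HIT, frames=[5,3] (faults so far: 8)
  Optimal total faults: 8

Answer: 9 9 8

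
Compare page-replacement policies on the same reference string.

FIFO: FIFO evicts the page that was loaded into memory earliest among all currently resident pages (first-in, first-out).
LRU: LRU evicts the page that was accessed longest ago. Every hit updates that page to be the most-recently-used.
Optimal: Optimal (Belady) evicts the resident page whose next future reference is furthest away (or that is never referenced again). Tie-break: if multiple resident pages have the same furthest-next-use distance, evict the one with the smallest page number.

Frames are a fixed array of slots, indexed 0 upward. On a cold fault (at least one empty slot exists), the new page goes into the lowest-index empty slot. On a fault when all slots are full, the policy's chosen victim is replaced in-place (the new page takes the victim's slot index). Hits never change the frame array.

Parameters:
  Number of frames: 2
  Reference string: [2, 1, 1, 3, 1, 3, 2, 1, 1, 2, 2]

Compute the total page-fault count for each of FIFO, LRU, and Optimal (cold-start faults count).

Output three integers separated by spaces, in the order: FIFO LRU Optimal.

Answer: 5 5 4

Derivation:
--- FIFO ---
  step 0: ref 2 -> FAULT, frames=[2,-] (faults so far: 1)
  step 1: ref 1 -> FAULT, frames=[2,1] (faults so far: 2)
  step 2: ref 1 -> HIT, frames=[2,1] (faults so far: 2)
  step 3: ref 3 -> FAULT, evict 2, frames=[3,1] (faults so far: 3)
  step 4: ref 1 -> HIT, frames=[3,1] (faults so far: 3)
  step 5: ref 3 -> HIT, frames=[3,1] (faults so far: 3)
  step 6: ref 2 -> FAULT, evict 1, frames=[3,2] (faults so far: 4)
  step 7: ref 1 -> FAULT, evict 3, frames=[1,2] (faults so far: 5)
  step 8: ref 1 -> HIT, frames=[1,2] (faults so far: 5)
  step 9: ref 2 -> HIT, frames=[1,2] (faults so far: 5)
  step 10: ref 2 -> HIT, frames=[1,2] (faults so far: 5)
  FIFO total faults: 5
--- LRU ---
  step 0: ref 2 -> FAULT, frames=[2,-] (faults so far: 1)
  step 1: ref 1 -> FAULT, frames=[2,1] (faults so far: 2)
  step 2: ref 1 -> HIT, frames=[2,1] (faults so far: 2)
  step 3: ref 3 -> FAULT, evict 2, frames=[3,1] (faults so far: 3)
  step 4: ref 1 -> HIT, frames=[3,1] (faults so far: 3)
  step 5: ref 3 -> HIT, frames=[3,1] (faults so far: 3)
  step 6: ref 2 -> FAULT, evict 1, frames=[3,2] (faults so far: 4)
  step 7: ref 1 -> FAULT, evict 3, frames=[1,2] (faults so far: 5)
  step 8: ref 1 -> HIT, frames=[1,2] (faults so far: 5)
  step 9: ref 2 -> HIT, frames=[1,2] (faults so far: 5)
  step 10: ref 2 -> HIT, frames=[1,2] (faults so far: 5)
  LRU total faults: 5
--- Optimal ---
  step 0: ref 2 -> FAULT, frames=[2,-] (faults so far: 1)
  step 1: ref 1 -> FAULT, frames=[2,1] (faults so far: 2)
  step 2: ref 1 -> HIT, frames=[2,1] (faults so far: 2)
  step 3: ref 3 -> FAULT, evict 2, frames=[3,1] (faults so far: 3)
  step 4: ref 1 -> HIT, frames=[3,1] (faults so far: 3)
  step 5: ref 3 -> HIT, frames=[3,1] (faults so far: 3)
  step 6: ref 2 -> FAULT, evict 3, frames=[2,1] (faults so far: 4)
  step 7: ref 1 -> HIT, frames=[2,1] (faults so far: 4)
  step 8: ref 1 -> HIT, frames=[2,1] (faults so far: 4)
  step 9: ref 2 -> HIT, frames=[2,1] (faults so far: 4)
  step 10: ref 2 -> HIT, frames=[2,1] (faults so far: 4)
  Optimal total faults: 4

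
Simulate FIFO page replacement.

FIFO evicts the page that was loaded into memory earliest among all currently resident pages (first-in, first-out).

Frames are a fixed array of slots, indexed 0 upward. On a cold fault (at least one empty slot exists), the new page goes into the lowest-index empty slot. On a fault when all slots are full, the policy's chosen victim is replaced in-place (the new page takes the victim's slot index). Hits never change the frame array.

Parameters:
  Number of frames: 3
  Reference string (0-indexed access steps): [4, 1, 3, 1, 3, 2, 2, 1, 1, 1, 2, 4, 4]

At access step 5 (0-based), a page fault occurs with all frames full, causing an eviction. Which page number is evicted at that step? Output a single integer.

Answer: 4

Derivation:
Step 0: ref 4 -> FAULT, frames=[4,-,-]
Step 1: ref 1 -> FAULT, frames=[4,1,-]
Step 2: ref 3 -> FAULT, frames=[4,1,3]
Step 3: ref 1 -> HIT, frames=[4,1,3]
Step 4: ref 3 -> HIT, frames=[4,1,3]
Step 5: ref 2 -> FAULT, evict 4, frames=[2,1,3]
At step 5: evicted page 4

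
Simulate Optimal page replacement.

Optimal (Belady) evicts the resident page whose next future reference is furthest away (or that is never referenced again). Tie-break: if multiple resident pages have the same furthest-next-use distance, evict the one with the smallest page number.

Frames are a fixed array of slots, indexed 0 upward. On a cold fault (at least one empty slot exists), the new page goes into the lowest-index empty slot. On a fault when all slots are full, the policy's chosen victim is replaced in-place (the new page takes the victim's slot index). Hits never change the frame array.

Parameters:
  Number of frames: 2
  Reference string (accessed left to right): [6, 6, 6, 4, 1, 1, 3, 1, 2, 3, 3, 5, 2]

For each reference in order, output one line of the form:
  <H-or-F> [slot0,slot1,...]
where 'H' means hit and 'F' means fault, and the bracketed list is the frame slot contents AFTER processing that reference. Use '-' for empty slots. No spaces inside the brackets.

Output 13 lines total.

F [6,-]
H [6,-]
H [6,-]
F [6,4]
F [6,1]
H [6,1]
F [3,1]
H [3,1]
F [3,2]
H [3,2]
H [3,2]
F [5,2]
H [5,2]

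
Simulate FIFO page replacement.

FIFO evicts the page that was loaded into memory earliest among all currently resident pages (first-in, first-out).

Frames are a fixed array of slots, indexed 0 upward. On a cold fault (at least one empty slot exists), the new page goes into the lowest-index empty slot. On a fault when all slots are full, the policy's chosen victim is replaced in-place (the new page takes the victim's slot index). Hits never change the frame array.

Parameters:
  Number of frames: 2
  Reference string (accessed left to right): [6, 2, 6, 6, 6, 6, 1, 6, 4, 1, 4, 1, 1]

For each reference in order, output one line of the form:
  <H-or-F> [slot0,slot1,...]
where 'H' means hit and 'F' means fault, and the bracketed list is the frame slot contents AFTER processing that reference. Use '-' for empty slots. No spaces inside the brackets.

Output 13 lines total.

F [6,-]
F [6,2]
H [6,2]
H [6,2]
H [6,2]
H [6,2]
F [1,2]
F [1,6]
F [4,6]
F [4,1]
H [4,1]
H [4,1]
H [4,1]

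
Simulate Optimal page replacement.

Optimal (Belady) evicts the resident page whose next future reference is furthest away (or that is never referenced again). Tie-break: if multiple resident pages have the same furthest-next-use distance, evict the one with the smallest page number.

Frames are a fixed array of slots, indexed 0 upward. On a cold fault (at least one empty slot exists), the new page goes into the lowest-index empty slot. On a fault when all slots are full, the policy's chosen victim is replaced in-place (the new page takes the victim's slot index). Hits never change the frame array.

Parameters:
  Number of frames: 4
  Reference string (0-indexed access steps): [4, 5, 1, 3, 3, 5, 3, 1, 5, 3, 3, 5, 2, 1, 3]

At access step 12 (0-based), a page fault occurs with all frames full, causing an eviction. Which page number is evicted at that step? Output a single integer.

Step 0: ref 4 -> FAULT, frames=[4,-,-,-]
Step 1: ref 5 -> FAULT, frames=[4,5,-,-]
Step 2: ref 1 -> FAULT, frames=[4,5,1,-]
Step 3: ref 3 -> FAULT, frames=[4,5,1,3]
Step 4: ref 3 -> HIT, frames=[4,5,1,3]
Step 5: ref 5 -> HIT, frames=[4,5,1,3]
Step 6: ref 3 -> HIT, frames=[4,5,1,3]
Step 7: ref 1 -> HIT, frames=[4,5,1,3]
Step 8: ref 5 -> HIT, frames=[4,5,1,3]
Step 9: ref 3 -> HIT, frames=[4,5,1,3]
Step 10: ref 3 -> HIT, frames=[4,5,1,3]
Step 11: ref 5 -> HIT, frames=[4,5,1,3]
Step 12: ref 2 -> FAULT, evict 4, frames=[2,5,1,3]
At step 12: evicted page 4

Answer: 4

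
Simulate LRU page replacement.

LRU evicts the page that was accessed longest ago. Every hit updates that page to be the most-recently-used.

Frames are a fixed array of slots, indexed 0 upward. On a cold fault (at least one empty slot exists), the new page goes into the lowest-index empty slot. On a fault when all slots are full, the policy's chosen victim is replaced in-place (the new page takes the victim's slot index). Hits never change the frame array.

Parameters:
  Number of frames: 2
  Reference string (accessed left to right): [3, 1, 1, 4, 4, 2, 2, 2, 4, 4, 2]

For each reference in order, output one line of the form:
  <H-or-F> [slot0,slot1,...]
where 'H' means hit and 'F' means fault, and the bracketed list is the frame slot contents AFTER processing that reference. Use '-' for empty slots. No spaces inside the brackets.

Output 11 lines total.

F [3,-]
F [3,1]
H [3,1]
F [4,1]
H [4,1]
F [4,2]
H [4,2]
H [4,2]
H [4,2]
H [4,2]
H [4,2]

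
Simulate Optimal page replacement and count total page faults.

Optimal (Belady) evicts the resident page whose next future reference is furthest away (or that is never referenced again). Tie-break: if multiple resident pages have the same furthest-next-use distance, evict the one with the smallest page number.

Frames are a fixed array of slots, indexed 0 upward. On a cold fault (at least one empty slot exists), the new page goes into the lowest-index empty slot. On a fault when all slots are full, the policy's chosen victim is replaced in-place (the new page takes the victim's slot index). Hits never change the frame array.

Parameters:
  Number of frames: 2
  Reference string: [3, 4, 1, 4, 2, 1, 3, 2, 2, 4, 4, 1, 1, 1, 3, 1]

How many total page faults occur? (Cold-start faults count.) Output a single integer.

Answer: 7

Derivation:
Step 0: ref 3 → FAULT, frames=[3,-]
Step 1: ref 4 → FAULT, frames=[3,4]
Step 2: ref 1 → FAULT (evict 3), frames=[1,4]
Step 3: ref 4 → HIT, frames=[1,4]
Step 4: ref 2 → FAULT (evict 4), frames=[1,2]
Step 5: ref 1 → HIT, frames=[1,2]
Step 6: ref 3 → FAULT (evict 1), frames=[3,2]
Step 7: ref 2 → HIT, frames=[3,2]
Step 8: ref 2 → HIT, frames=[3,2]
Step 9: ref 4 → FAULT (evict 2), frames=[3,4]
Step 10: ref 4 → HIT, frames=[3,4]
Step 11: ref 1 → FAULT (evict 4), frames=[3,1]
Step 12: ref 1 → HIT, frames=[3,1]
Step 13: ref 1 → HIT, frames=[3,1]
Step 14: ref 3 → HIT, frames=[3,1]
Step 15: ref 1 → HIT, frames=[3,1]
Total faults: 7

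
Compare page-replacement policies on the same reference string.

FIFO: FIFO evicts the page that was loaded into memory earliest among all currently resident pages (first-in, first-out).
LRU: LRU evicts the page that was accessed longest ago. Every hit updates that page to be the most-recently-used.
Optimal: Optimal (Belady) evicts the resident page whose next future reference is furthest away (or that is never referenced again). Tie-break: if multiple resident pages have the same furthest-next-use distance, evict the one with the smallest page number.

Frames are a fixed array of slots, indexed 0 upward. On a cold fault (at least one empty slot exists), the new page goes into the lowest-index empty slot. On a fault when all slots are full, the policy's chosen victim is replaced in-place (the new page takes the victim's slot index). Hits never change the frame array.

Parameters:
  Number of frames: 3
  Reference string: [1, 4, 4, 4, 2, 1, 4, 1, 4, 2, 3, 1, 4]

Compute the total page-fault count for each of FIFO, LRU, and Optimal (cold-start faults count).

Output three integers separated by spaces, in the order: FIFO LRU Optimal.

--- FIFO ---
  step 0: ref 1 -> FAULT, frames=[1,-,-] (faults so far: 1)
  step 1: ref 4 -> FAULT, frames=[1,4,-] (faults so far: 2)
  step 2: ref 4 -> HIT, frames=[1,4,-] (faults so far: 2)
  step 3: ref 4 -> HIT, frames=[1,4,-] (faults so far: 2)
  step 4: ref 2 -> FAULT, frames=[1,4,2] (faults so far: 3)
  step 5: ref 1 -> HIT, frames=[1,4,2] (faults so far: 3)
  step 6: ref 4 -> HIT, frames=[1,4,2] (faults so far: 3)
  step 7: ref 1 -> HIT, frames=[1,4,2] (faults so far: 3)
  step 8: ref 4 -> HIT, frames=[1,4,2] (faults so far: 3)
  step 9: ref 2 -> HIT, frames=[1,4,2] (faults so far: 3)
  step 10: ref 3 -> FAULT, evict 1, frames=[3,4,2] (faults so far: 4)
  step 11: ref 1 -> FAULT, evict 4, frames=[3,1,2] (faults so far: 5)
  step 12: ref 4 -> FAULT, evict 2, frames=[3,1,4] (faults so far: 6)
  FIFO total faults: 6
--- LRU ---
  step 0: ref 1 -> FAULT, frames=[1,-,-] (faults so far: 1)
  step 1: ref 4 -> FAULT, frames=[1,4,-] (faults so far: 2)
  step 2: ref 4 -> HIT, frames=[1,4,-] (faults so far: 2)
  step 3: ref 4 -> HIT, frames=[1,4,-] (faults so far: 2)
  step 4: ref 2 -> FAULT, frames=[1,4,2] (faults so far: 3)
  step 5: ref 1 -> HIT, frames=[1,4,2] (faults so far: 3)
  step 6: ref 4 -> HIT, frames=[1,4,2] (faults so far: 3)
  step 7: ref 1 -> HIT, frames=[1,4,2] (faults so far: 3)
  step 8: ref 4 -> HIT, frames=[1,4,2] (faults so far: 3)
  step 9: ref 2 -> HIT, frames=[1,4,2] (faults so far: 3)
  step 10: ref 3 -> FAULT, evict 1, frames=[3,4,2] (faults so far: 4)
  step 11: ref 1 -> FAULT, evict 4, frames=[3,1,2] (faults so far: 5)
  step 12: ref 4 -> FAULT, evict 2, frames=[3,1,4] (faults so far: 6)
  LRU total faults: 6
--- Optimal ---
  step 0: ref 1 -> FAULT, frames=[1,-,-] (faults so far: 1)
  step 1: ref 4 -> FAULT, frames=[1,4,-] (faults so far: 2)
  step 2: ref 4 -> HIT, frames=[1,4,-] (faults so far: 2)
  step 3: ref 4 -> HIT, frames=[1,4,-] (faults so far: 2)
  step 4: ref 2 -> FAULT, frames=[1,4,2] (faults so far: 3)
  step 5: ref 1 -> HIT, frames=[1,4,2] (faults so far: 3)
  step 6: ref 4 -> HIT, frames=[1,4,2] (faults so far: 3)
  step 7: ref 1 -> HIT, frames=[1,4,2] (faults so far: 3)
  step 8: ref 4 -> HIT, frames=[1,4,2] (faults so far: 3)
  step 9: ref 2 -> HIT, frames=[1,4,2] (faults so far: 3)
  step 10: ref 3 -> FAULT, evict 2, frames=[1,4,3] (faults so far: 4)
  step 11: ref 1 -> HIT, frames=[1,4,3] (faults so far: 4)
  step 12: ref 4 -> HIT, frames=[1,4,3] (faults so far: 4)
  Optimal total faults: 4

Answer: 6 6 4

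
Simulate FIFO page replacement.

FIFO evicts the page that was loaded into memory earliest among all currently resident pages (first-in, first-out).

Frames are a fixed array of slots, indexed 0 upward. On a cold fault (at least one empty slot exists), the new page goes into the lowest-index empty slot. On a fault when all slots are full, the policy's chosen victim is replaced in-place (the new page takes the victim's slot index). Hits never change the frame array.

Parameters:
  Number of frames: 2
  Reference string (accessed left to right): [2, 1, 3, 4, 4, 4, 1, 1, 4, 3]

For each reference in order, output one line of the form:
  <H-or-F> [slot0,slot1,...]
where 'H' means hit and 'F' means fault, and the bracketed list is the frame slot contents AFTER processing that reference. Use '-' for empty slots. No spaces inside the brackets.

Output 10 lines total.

F [2,-]
F [2,1]
F [3,1]
F [3,4]
H [3,4]
H [3,4]
F [1,4]
H [1,4]
H [1,4]
F [1,3]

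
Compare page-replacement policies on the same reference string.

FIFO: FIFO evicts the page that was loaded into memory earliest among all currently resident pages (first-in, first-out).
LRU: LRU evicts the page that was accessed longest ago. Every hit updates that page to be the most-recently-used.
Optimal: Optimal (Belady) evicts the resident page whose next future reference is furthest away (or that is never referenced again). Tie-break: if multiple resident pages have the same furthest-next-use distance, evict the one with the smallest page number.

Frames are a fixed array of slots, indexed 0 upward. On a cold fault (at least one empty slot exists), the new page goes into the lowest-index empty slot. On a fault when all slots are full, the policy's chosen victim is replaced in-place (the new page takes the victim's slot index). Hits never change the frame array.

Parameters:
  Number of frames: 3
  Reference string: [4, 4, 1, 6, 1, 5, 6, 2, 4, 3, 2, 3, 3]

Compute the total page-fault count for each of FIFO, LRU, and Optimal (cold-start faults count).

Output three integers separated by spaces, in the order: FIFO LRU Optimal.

--- FIFO ---
  step 0: ref 4 -> FAULT, frames=[4,-,-] (faults so far: 1)
  step 1: ref 4 -> HIT, frames=[4,-,-] (faults so far: 1)
  step 2: ref 1 -> FAULT, frames=[4,1,-] (faults so far: 2)
  step 3: ref 6 -> FAULT, frames=[4,1,6] (faults so far: 3)
  step 4: ref 1 -> HIT, frames=[4,1,6] (faults so far: 3)
  step 5: ref 5 -> FAULT, evict 4, frames=[5,1,6] (faults so far: 4)
  step 6: ref 6 -> HIT, frames=[5,1,6] (faults so far: 4)
  step 7: ref 2 -> FAULT, evict 1, frames=[5,2,6] (faults so far: 5)
  step 8: ref 4 -> FAULT, evict 6, frames=[5,2,4] (faults so far: 6)
  step 9: ref 3 -> FAULT, evict 5, frames=[3,2,4] (faults so far: 7)
  step 10: ref 2 -> HIT, frames=[3,2,4] (faults so far: 7)
  step 11: ref 3 -> HIT, frames=[3,2,4] (faults so far: 7)
  step 12: ref 3 -> HIT, frames=[3,2,4] (faults so far: 7)
  FIFO total faults: 7
--- LRU ---
  step 0: ref 4 -> FAULT, frames=[4,-,-] (faults so far: 1)
  step 1: ref 4 -> HIT, frames=[4,-,-] (faults so far: 1)
  step 2: ref 1 -> FAULT, frames=[4,1,-] (faults so far: 2)
  step 3: ref 6 -> FAULT, frames=[4,1,6] (faults so far: 3)
  step 4: ref 1 -> HIT, frames=[4,1,6] (faults so far: 3)
  step 5: ref 5 -> FAULT, evict 4, frames=[5,1,6] (faults so far: 4)
  step 6: ref 6 -> HIT, frames=[5,1,6] (faults so far: 4)
  step 7: ref 2 -> FAULT, evict 1, frames=[5,2,6] (faults so far: 5)
  step 8: ref 4 -> FAULT, evict 5, frames=[4,2,6] (faults so far: 6)
  step 9: ref 3 -> FAULT, evict 6, frames=[4,2,3] (faults so far: 7)
  step 10: ref 2 -> HIT, frames=[4,2,3] (faults so far: 7)
  step 11: ref 3 -> HIT, frames=[4,2,3] (faults so far: 7)
  step 12: ref 3 -> HIT, frames=[4,2,3] (faults so far: 7)
  LRU total faults: 7
--- Optimal ---
  step 0: ref 4 -> FAULT, frames=[4,-,-] (faults so far: 1)
  step 1: ref 4 -> HIT, frames=[4,-,-] (faults so far: 1)
  step 2: ref 1 -> FAULT, frames=[4,1,-] (faults so far: 2)
  step 3: ref 6 -> FAULT, frames=[4,1,6] (faults so far: 3)
  step 4: ref 1 -> HIT, frames=[4,1,6] (faults so far: 3)
  step 5: ref 5 -> FAULT, evict 1, frames=[4,5,6] (faults so far: 4)
  step 6: ref 6 -> HIT, frames=[4,5,6] (faults so far: 4)
  step 7: ref 2 -> FAULT, evict 5, frames=[4,2,6] (faults so far: 5)
  step 8: ref 4 -> HIT, frames=[4,2,6] (faults so far: 5)
  step 9: ref 3 -> FAULT, evict 4, frames=[3,2,6] (faults so far: 6)
  step 10: ref 2 -> HIT, frames=[3,2,6] (faults so far: 6)
  step 11: ref 3 -> HIT, frames=[3,2,6] (faults so far: 6)
  step 12: ref 3 -> HIT, frames=[3,2,6] (faults so far: 6)
  Optimal total faults: 6

Answer: 7 7 6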